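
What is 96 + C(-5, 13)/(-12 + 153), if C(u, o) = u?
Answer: 13531/141 ≈ 95.965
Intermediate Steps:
96 + C(-5, 13)/(-12 + 153) = 96 - 5/(-12 + 153) = 96 - 5/141 = 13531/141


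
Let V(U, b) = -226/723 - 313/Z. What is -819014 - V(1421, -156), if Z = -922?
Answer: -545959664411/666606 ≈ -8.1901e+5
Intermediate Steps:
V(U, b) = 17927/666606 (V(U, b) = -226/723 - 313/(-922) = -226*1/723 - 313*(-1/922) = -226/723 + 313/922 = 17927/666606)
-819014 - V(1421, -156) = -819014 - 1*17927/666606 = -819014 - 17927/666606 = -545959664411/666606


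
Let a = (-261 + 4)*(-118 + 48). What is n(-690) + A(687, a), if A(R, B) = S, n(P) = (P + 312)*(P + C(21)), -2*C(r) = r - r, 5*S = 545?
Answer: 260929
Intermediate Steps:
S = 109 (S = (⅕)*545 = 109)
a = 17990 (a = -257*(-70) = 17990)
C(r) = 0 (C(r) = -(r - r)/2 = -½*0 = 0)
n(P) = P*(312 + P) (n(P) = (P + 312)*(P + 0) = (312 + P)*P = P*(312 + P))
A(R, B) = 109
n(-690) + A(687, a) = -690*(312 - 690) + 109 = -690*(-378) + 109 = 260820 + 109 = 260929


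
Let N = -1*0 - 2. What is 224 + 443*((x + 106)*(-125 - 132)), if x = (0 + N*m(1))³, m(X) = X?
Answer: -11157174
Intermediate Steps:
N = -2 (N = 0 - 2 = -2)
x = -8 (x = (0 - 2*1)³ = (0 - 2)³ = (-2)³ = -8)
224 + 443*((x + 106)*(-125 - 132)) = 224 + 443*((-8 + 106)*(-125 - 132)) = 224 + 443*(98*(-257)) = 224 + 443*(-25186) = 224 - 11157398 = -11157174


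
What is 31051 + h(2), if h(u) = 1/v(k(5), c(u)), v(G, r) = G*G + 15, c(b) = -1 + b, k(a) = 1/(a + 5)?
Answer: 46607651/1501 ≈ 31051.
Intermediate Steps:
k(a) = 1/(5 + a)
v(G, r) = 15 + G² (v(G, r) = G² + 15 = 15 + G²)
h(u) = 100/1501 (h(u) = 1/(15 + (1/(5 + 5))²) = 1/(15 + (1/10)²) = 1/(15 + (⅒)²) = 1/(15 + 1/100) = 1/(1501/100) = 100/1501)
31051 + h(2) = 31051 + 100/1501 = 46607651/1501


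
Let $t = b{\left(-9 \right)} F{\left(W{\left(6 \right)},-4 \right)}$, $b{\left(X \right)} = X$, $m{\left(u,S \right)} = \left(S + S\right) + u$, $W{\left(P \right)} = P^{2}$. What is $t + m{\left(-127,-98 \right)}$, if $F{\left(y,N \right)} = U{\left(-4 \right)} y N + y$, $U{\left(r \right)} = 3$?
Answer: $3241$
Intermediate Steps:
$F{\left(y,N \right)} = y + 3 N y$ ($F{\left(y,N \right)} = 3 y N + y = 3 N y + y = y + 3 N y$)
$m{\left(u,S \right)} = u + 2 S$ ($m{\left(u,S \right)} = 2 S + u = u + 2 S$)
$t = 3564$ ($t = - 9 \cdot 6^{2} \left(1 + 3 \left(-4\right)\right) = - 9 \cdot 36 \left(1 - 12\right) = - 9 \cdot 36 \left(-11\right) = \left(-9\right) \left(-396\right) = 3564$)
$t + m{\left(-127,-98 \right)} = 3564 + \left(-127 + 2 \left(-98\right)\right) = 3564 - 323 = 3241$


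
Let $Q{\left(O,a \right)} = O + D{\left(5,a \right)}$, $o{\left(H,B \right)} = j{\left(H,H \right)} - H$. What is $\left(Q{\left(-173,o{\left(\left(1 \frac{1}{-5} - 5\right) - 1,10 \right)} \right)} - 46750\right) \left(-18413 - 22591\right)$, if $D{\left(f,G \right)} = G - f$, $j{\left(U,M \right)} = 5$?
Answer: $\frac{9618882336}{5} \approx 1.9238 \cdot 10^{9}$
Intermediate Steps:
$o{\left(H,B \right)} = 5 - H$
$Q{\left(O,a \right)} = -5 + O + a$ ($Q{\left(O,a \right)} = O + \left(a - 5\right) = O + \left(-5 + a\right) = -5 + O + a$)
$\left(Q{\left(-173,o{\left(\left(1 \frac{1}{-5} - 5\right) - 1,10 \right)} \right)} - 46750\right) \left(-18413 - 22591\right) = \left(\left(-5 - 173 + \left(5 - \left(\left(1 \frac{1}{-5} - 5\right) - 1\right)\right)\right) - 46750\right) \left(-18413 - 22591\right) = \left(\left(-5 - 173 + \left(5 - \left(\left(1 \left(- \frac{1}{5}\right) - 5\right) - 1\right)\right)\right) - 46750\right) \left(-41004\right) = \left(\left(-5 - 173 + \left(5 - \left(\left(- \frac{1}{5} - 5\right) - 1\right)\right)\right) - 46750\right) \left(-41004\right) = \left(\left(-5 - 173 + \left(5 - \left(- \frac{26}{5} - 1\right)\right)\right) - 46750\right) \left(-41004\right) = \left(\left(-5 - 173 + \left(5 - - \frac{31}{5}\right)\right) - 46750\right) \left(-41004\right) = \left(\left(-5 - 173 + \left(5 + \frac{31}{5}\right)\right) - 46750\right) \left(-41004\right) = \left(\left(-5 - 173 + \frac{56}{5}\right) - 46750\right) \left(-41004\right) = \left(- \frac{834}{5} - 46750\right) \left(-41004\right) = \left(- \frac{234584}{5}\right) \left(-41004\right) = \frac{9618882336}{5}$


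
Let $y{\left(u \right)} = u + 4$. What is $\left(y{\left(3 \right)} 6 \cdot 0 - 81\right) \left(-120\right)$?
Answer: $9720$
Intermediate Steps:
$y{\left(u \right)} = 4 + u$
$\left(y{\left(3 \right)} 6 \cdot 0 - 81\right) \left(-120\right) = \left(\left(4 + 3\right) 6 \cdot 0 - 81\right) \left(-120\right) = \left(7 \cdot 6 \cdot 0 - 81\right) \left(-120\right) = \left(42 \cdot 0 - 81\right) \left(-120\right) = \left(0 - 81\right) \left(-120\right) = \left(-81\right) \left(-120\right) = 9720$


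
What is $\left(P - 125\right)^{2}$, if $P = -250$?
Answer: $140625$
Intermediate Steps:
$\left(P - 125\right)^{2} = \left(-250 - 125\right)^{2} = \left(-375\right)^{2} = 140625$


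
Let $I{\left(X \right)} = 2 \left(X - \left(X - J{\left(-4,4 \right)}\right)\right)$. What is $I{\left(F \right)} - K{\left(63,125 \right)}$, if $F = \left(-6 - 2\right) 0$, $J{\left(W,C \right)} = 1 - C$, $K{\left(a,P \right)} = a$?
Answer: $-69$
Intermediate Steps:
$F = 0$ ($F = \left(-6 - 2\right) 0 = \left(-8\right) 0 = 0$)
$I{\left(X \right)} = -6$ ($I{\left(X \right)} = 2 \left(X - \left(3 + X\right)\right) = 2 \left(-3\right) = -6$)
$I{\left(F \right)} - K{\left(63,125 \right)} = -6 - 63 = -69$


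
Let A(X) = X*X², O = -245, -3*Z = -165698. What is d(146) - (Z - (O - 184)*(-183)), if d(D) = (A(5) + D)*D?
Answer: 188521/3 ≈ 62840.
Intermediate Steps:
Z = 165698/3 (Z = -⅓*(-165698) = 165698/3 ≈ 55233.)
A(X) = X³
d(D) = D*(125 + D) (d(D) = (5³ + D)*D = (125 + D)*D = D*(125 + D))
d(146) - (Z - (O - 184)*(-183)) = 146*(125 + 146) - (165698/3 - (-245 - 184)*(-183)) = 146*271 - (165698/3 - (-429)*(-183)) = 39566 - (165698/3 - 1*78507) = 39566 - (165698/3 - 78507) = 39566 - 1*(-69823/3) = 39566 + 69823/3 = 188521/3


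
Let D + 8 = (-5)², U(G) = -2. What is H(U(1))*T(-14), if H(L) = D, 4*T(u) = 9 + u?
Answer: -85/4 ≈ -21.250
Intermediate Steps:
T(u) = 9/4 + u/4 (T(u) = (9 + u)/4 = 9/4 + u/4)
D = 17 (D = -8 + (-5)² = -8 + 25 = 17)
H(L) = 17
H(U(1))*T(-14) = 17*(9/4 + (¼)*(-14)) = 17*(9/4 - 7/2) = 17*(-5/4) = -85/4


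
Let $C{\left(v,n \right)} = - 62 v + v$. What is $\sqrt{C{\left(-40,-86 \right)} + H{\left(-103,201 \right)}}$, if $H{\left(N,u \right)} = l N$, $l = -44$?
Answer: $2 \sqrt{1743} \approx 83.499$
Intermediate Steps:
$H{\left(N,u \right)} = - 44 N$
$C{\left(v,n \right)} = - 61 v$
$\sqrt{C{\left(-40,-86 \right)} + H{\left(-103,201 \right)}} = \sqrt{\left(-61\right) \left(-40\right) - -4532} = \sqrt{2440 + 4532} = \sqrt{6972} = 2 \sqrt{1743}$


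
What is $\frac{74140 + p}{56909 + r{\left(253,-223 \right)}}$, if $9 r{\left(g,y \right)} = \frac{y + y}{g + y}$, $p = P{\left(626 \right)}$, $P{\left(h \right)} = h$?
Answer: $\frac{5046705}{3841246} \approx 1.3138$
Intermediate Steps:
$p = 626$
$r{\left(g,y \right)} = \frac{2 y}{9 \left(g + y\right)}$ ($r{\left(g,y \right)} = \frac{\left(y + y\right) \frac{1}{g + y}}{9} = \frac{2 y \frac{1}{g + y}}{9} = \frac{2 y}{9 \left(g + y\right)}$)
$\frac{74140 + p}{56909 + r{\left(253,-223 \right)}} = \frac{74140 + 626}{56909 + \frac{2}{9} \left(-223\right) \frac{1}{253 - 223}} = \frac{74766}{56909 + \frac{2}{9} \left(-223\right) \frac{1}{30}} = \frac{74766}{56909 - \frac{223}{135}} = \frac{74766}{\frac{7682492}{135}} = 74766 \cdot \frac{135}{7682492} = \frac{5046705}{3841246}$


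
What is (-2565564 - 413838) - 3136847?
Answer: -6116249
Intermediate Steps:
(-2565564 - 413838) - 3136847 = -2979402 - 3136847 = -6116249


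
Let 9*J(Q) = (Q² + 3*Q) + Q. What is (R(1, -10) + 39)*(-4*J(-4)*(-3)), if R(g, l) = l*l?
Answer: 0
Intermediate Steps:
R(g, l) = l²
J(Q) = Q²/9 + 4*Q/9 (J(Q) = ((Q² + 3*Q) + Q)/9 = (Q² + 4*Q)/9 = Q²/9 + 4*Q/9)
(R(1, -10) + 39)*(-4*J(-4)*(-3)) = ((-10)² + 39)*(-4*(-4)*(4 - 4)/9*(-3)) = (100 + 39)*(-4*(-4)*0/9*(-3)) = 139*(-4*0*(-3)) = 139*(0*(-3)) = 139*0 = 0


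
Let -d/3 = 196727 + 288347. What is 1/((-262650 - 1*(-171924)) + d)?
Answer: -1/1545948 ≈ -6.4685e-7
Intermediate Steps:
d = -1455222 (d = -3*(196727 + 288347) = -3*485074 = -1455222)
1/((-262650 - 1*(-171924)) + d) = 1/((-262650 - 1*(-171924)) - 1455222) = 1/((-262650 + 171924) - 1455222) = 1/(-90726 - 1455222) = 1/(-1545948) = -1/1545948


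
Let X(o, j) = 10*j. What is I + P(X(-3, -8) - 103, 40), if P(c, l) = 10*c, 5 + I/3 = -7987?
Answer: -25806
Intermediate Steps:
I = -23976 (I = -15 + 3*(-7987) = -15 - 23961 = -23976)
I + P(X(-3, -8) - 103, 40) = -23976 + 10*(10*(-8) - 103) = -23976 + 10*(-80 - 103) = -23976 + 10*(-183) = -23976 - 1830 = -25806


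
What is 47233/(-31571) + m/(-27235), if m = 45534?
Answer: -2723944669/859836185 ≈ -3.1680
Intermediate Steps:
47233/(-31571) + m/(-27235) = 47233/(-31571) + 45534/(-27235) = 47233*(-1/31571) + 45534*(-1/27235) = -47233/31571 - 45534/27235 = -2723944669/859836185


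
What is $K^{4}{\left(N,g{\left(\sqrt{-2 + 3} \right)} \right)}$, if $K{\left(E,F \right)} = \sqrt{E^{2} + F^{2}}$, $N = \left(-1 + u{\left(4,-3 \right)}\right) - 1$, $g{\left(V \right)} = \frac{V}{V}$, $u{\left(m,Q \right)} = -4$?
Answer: $1369$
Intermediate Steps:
$g{\left(V \right)} = 1$
$N = -6$ ($N = \left(-1 - 4\right) - 1 = -5 - 1 = -6$)
$K^{4}{\left(N,g{\left(\sqrt{-2 + 3} \right)} \right)} = \left(\sqrt{\left(-6\right)^{2} + 1^{2}}\right)^{4} = \left(\sqrt{36 + 1}\right)^{4} = \left(\sqrt{37}\right)^{4} = 1369$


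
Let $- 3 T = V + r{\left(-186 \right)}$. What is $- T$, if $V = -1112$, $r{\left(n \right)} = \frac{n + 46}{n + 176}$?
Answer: $-366$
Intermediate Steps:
$r{\left(n \right)} = \frac{46 + n}{176 + n}$
$T = 366$ ($T = - \frac{-1112 + \frac{46 - 186}{176 - 186}}{3} = - \frac{-1112 + \frac{1}{-10} \left(-140\right)}{3} = - \frac{-1112 - -14}{3} = - \frac{-1112 + 14}{3} = \left(- \frac{1}{3}\right) \left(-1098\right) = 366$)
$- T = \left(-1\right) 366 = -366$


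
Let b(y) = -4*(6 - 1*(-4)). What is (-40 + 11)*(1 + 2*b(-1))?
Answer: 2291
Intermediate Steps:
b(y) = -40 (b(y) = -4*(6 + 4) = -4*10 = -40)
(-40 + 11)*(1 + 2*b(-1)) = (-40 + 11)*(1 + 2*(-40)) = -29*(1 - 80) = -29*(-79) = 2291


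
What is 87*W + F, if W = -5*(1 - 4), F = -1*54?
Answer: 1251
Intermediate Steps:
F = -54
W = 15 (W = -5*(-3) = 15)
87*W + F = 87*15 - 54 = 1305 - 54 = 1251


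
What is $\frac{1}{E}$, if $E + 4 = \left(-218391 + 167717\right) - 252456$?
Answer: $- \frac{1}{303134} \approx -3.2989 \cdot 10^{-6}$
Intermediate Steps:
$E = -303134$ ($E = -4 + \left(\left(-218391 + 167717\right) - 252456\right) = -4 - 303130 = -303134$)
$\frac{1}{E} = \frac{1}{-303134} = - \frac{1}{303134}$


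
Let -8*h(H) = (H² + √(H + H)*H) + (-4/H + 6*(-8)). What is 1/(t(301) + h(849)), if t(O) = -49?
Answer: -4158416269992/373970432348355703 + 4895680392*√1698/373970432348355703 ≈ -1.0580e-5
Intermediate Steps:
h(H) = 6 + 1/(2*H) - H²/8 - √2*H^(3/2)/8 (h(H) = -((H² + √(H + H)*H) + (-4/H + 6*(-8)))/8 = -((H² + √(2*H)*H) + (-4/H - 48))/8 = -((H² + (√2*√H)*H) + (-48 - 4/H))/8 = -((H² + √2*H^(3/2)) + (-48 - 4/H))/8 = -(-48 + H² - 4/H + √2*H^(3/2))/8 = 6 + 1/(2*H) - H²/8 - √2*H^(3/2)/8)
1/(t(301) + h(849)) = 1/(-49 + (⅛)*(4 - 1*849*(-48 + 849² + √2*849^(3/2)))/849) = 1/(-49 + (⅛)*(1/849)*(4 - 1*849*(-48 + 720801 + √2*(849*√849)))) = 1/(-49 + (⅛)*(1/849)*(4 - 1*849*(-48 + 720801 + 849*√1698))) = 1/(-49 + (⅛)*(1/849)*(4 - 1*849*(720753 + 849*√1698))) = 1/(-49 + (⅛)*(1/849)*(4 + (-611919297 - 720801*√1698))) = 1/(-49 + (⅛)*(1/849)*(-611919293 - 720801*√1698)) = 1/(-49 + (-611919293/6792 - 849*√1698/8)) = 1/(-612252101/6792 - 849*√1698/8)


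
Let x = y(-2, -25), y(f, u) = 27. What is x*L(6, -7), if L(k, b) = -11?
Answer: -297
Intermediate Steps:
x = 27
x*L(6, -7) = 27*(-11) = -297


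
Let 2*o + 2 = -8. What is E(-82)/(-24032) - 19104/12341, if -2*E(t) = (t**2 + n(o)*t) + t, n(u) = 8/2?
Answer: -420146791/296578912 ≈ -1.4166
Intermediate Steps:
o = -5 (o = -1 + (1/2)*(-8) = -1 - 4 = -5)
n(u) = 4 (n(u) = 8*(1/2) = 4)
E(t) = -5*t/2 - t**2/2 (E(t) = -((t**2 + 4*t) + t)/2 = -(t**2 + 5*t)/2 = -5*t/2 - t**2/2)
E(-82)/(-24032) - 19104/12341 = -1/2*(-82)*(5 - 82)/(-24032) - 19104/12341 = -1/2*(-82)*(-77)*(-1/24032) - 19104*1/12341 = -3157*(-1/24032) - 19104/12341 = 3157/24032 - 19104/12341 = -420146791/296578912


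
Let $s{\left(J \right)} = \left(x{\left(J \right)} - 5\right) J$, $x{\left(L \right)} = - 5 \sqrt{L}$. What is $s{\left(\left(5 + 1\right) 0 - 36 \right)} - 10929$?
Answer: $-10749 + 1080 i \approx -10749.0 + 1080.0 i$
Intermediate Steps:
$s{\left(J \right)} = J \left(-5 - 5 \sqrt{J}\right)$ ($s{\left(J \right)} = \left(- 5 \sqrt{J} - 5\right) J = \left(-5 - 5 \sqrt{J}\right) J = J \left(-5 - 5 \sqrt{J}\right)$)
$s{\left(\left(5 + 1\right) 0 - 36 \right)} - 10929 = \left(- 5 \left(\left(5 + 1\right) 0 - 36\right) - 5 \left(\left(5 + 1\right) 0 - 36\right)^{\frac{3}{2}}\right) - 10929 = \left(- 5 \left(6 \cdot 0 - 36\right) - 5 \left(6 \cdot 0 - 36\right)^{\frac{3}{2}}\right) - 10929 = \left(- 5 \left(0 - 36\right) - 5 \left(0 - 36\right)^{\frac{3}{2}}\right) - 10929 = \left(\left(-5\right) \left(-36\right) - 5 \left(-36\right)^{\frac{3}{2}}\right) - 10929 = \left(180 - 5 \left(- 216 i\right)\right) - 10929 = \left(180 + 1080 i\right) - 10929 = -10749 + 1080 i$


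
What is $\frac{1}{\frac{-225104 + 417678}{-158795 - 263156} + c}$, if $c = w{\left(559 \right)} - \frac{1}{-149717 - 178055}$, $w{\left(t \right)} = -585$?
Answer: $- \frac{138303723172}{80970797998797} \approx -0.0017081$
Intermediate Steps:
$c = - \frac{191746619}{327772}$ ($c = -585 - \frac{1}{-149717 - 178055} = -585 - \frac{1}{-327772} = -585 - - \frac{1}{327772} = -585 + \frac{1}{327772} = - \frac{191746619}{327772} \approx -585.0$)
$\frac{1}{\frac{-225104 + 417678}{-158795 - 263156} + c} = \frac{1}{\frac{-225104 + 417678}{-158795 - 263156} - \frac{191746619}{327772}} = \frac{1}{\frac{192574}{-421951} - \frac{191746619}{327772}} = \frac{1}{192574 \left(- \frac{1}{421951}\right) - \frac{191746619}{327772}} = \frac{1}{- \frac{192574}{421951} - \frac{191746619}{327772}} = \frac{1}{- \frac{80970797998797}{138303723172}} = - \frac{138303723172}{80970797998797}$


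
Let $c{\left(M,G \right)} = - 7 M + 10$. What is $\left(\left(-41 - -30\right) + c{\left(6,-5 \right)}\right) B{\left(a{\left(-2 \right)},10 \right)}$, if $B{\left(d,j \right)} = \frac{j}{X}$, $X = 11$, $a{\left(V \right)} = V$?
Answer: $- \frac{430}{11} \approx -39.091$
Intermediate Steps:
$c{\left(M,G \right)} = 10 - 7 M$
$B{\left(d,j \right)} = \frac{j}{11}$
$\left(\left(-41 - -30\right) + c{\left(6,-5 \right)}\right) B{\left(a{\left(-2 \right)},10 \right)} = \left(\left(-41 - -30\right) + \left(10 - 42\right)\right) \frac{1}{11} \cdot 10 = \left(\left(-41 + 30\right) + \left(10 - 42\right)\right) \frac{10}{11} = \left(-11 - 32\right) \frac{10}{11} = \left(-43\right) \frac{10}{11} = - \frac{430}{11}$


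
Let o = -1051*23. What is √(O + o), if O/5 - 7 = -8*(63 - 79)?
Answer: I*√23498 ≈ 153.29*I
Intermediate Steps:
O = 675 (O = 35 + 5*(-8*(63 - 79)) = 35 + 5*(-8*(-16)) = 35 + 5*128 = 35 + 640 = 675)
o = -24173
√(O + o) = √(675 - 24173) = √(-23498) = I*√23498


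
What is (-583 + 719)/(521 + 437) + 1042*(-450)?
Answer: -224603032/479 ≈ -4.6890e+5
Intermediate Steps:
(-583 + 719)/(521 + 437) + 1042*(-450) = 136/958 - 468900 = 136*(1/958) - 468900 = 68/479 - 468900 = -224603032/479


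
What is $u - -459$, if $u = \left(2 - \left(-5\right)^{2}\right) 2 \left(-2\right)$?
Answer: $551$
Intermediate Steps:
$u = 92$ ($u = \left(2 - 25\right) 2 \left(-2\right) = \left(-23\right) 2 \left(-2\right) = \left(-46\right) \left(-2\right) = 92$)
$u - -459 = 92 - -459 = 92 + 459 = 551$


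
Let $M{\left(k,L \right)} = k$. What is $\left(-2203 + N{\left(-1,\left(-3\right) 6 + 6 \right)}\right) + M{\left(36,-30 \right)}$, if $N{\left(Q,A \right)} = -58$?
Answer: $-2225$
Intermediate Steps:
$\left(-2203 + N{\left(-1,\left(-3\right) 6 + 6 \right)}\right) + M{\left(36,-30 \right)} = \left(-2203 - 58\right) + 36 = -2261 + 36 = -2225$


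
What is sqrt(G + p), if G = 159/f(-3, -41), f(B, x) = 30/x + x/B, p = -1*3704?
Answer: I*sqrt(9344749637)/1591 ≈ 60.759*I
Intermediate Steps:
p = -3704
G = 19557/1591 (G = 159/(30/(-41) - 41/(-3)) = 159/(30*(-1/41) - 41*(-1/3)) = 159/(-30/41 + 41/3) = 159/(1591/123) = 159*(123/1591) = 19557/1591 ≈ 12.292)
sqrt(G + p) = sqrt(19557/1591 - 3704) = sqrt(-5873507/1591) = I*sqrt(9344749637)/1591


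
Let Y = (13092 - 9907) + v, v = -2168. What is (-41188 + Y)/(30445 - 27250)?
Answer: -40171/3195 ≈ -12.573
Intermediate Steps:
Y = 1017 (Y = (13092 - 9907) - 2168 = 3185 - 2168 = 1017)
(-41188 + Y)/(30445 - 27250) = (-41188 + 1017)/(30445 - 27250) = -40171/3195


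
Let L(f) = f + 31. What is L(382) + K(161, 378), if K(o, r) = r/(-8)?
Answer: 1463/4 ≈ 365.75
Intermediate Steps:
L(f) = 31 + f
K(o, r) = -r/8 (K(o, r) = r*(-⅛) = -r/8)
L(382) + K(161, 378) = (31 + 382) - ⅛*378 = 413 - 189/4 = 1463/4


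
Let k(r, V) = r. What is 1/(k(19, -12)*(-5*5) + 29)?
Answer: -1/446 ≈ -0.0022422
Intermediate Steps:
1/(k(19, -12)*(-5*5) + 29) = 1/(19*(-5*5) + 29) = 1/(19*(-25) + 29) = 1/(-475 + 29) = 1/(-446) = -1/446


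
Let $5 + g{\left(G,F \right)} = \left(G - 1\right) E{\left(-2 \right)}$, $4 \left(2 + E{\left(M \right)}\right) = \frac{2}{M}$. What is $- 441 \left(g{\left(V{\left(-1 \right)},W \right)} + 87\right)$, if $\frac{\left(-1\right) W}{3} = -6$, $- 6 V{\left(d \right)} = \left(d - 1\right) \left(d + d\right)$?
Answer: $- \frac{151263}{4} \approx -37816.0$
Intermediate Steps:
$V{\left(d \right)} = - \frac{d \left(-1 + d\right)}{3}$ ($V{\left(d \right)} = - \frac{\left(d - 1\right) \left(d + d\right)}{6} = - \frac{\left(-1 + d\right) 2 d}{6} = - \frac{2 d \left(-1 + d\right)}{6} = - \frac{d \left(-1 + d\right)}{3}$)
$W = 18$ ($W = \left(-3\right) \left(-6\right) = 18$)
$E{\left(M \right)} = -2 + \frac{1}{2 M}$ ($E{\left(M \right)} = -2 + \frac{2 \frac{1}{M}}{4} = -2 + \frac{1}{2 M}$)
$g{\left(G,F \right)} = - \frac{11}{4} - \frac{9 G}{4}$ ($g{\left(G,F \right)} = -5 + \left(G - 1\right) \left(-2 + \frac{1}{2 \left(-2\right)}\right) = -5 + \left(-1 + G\right) \left(-2 + \frac{1}{2} \left(- \frac{1}{2}\right)\right) = -5 + \left(-1 + G\right) \left(-2 - \frac{1}{4}\right) = -5 + \left(-1 + G\right) \left(- \frac{9}{4}\right) = -5 - \left(- \frac{9}{4} + \frac{9 G}{4}\right) = - \frac{11}{4} - \frac{9 G}{4}$)
$- 441 \left(g{\left(V{\left(-1 \right)},W \right)} + 87\right) = - 441 \left(\left(- \frac{11}{4} - \frac{9 \cdot \frac{1}{3} \left(-1\right) \left(1 - -1\right)}{4}\right) + 87\right) = - 441 \left(\left(- \frac{11}{4} - \frac{9 \cdot \frac{1}{3} \left(-1\right) \left(1 + 1\right)}{4}\right) + 87\right) = - 441 \left(\left(- \frac{11}{4} - \frac{9 \cdot \frac{1}{3} \left(-1\right) 2}{4}\right) + 87\right) = - 441 \left(\left(- \frac{11}{4} - - \frac{3}{2}\right) + 87\right) = - 441 \left(\left(- \frac{11}{4} + \frac{3}{2}\right) + 87\right) = - 441 \left(- \frac{5}{4} + 87\right) = \left(-441\right) \frac{343}{4} = - \frac{151263}{4}$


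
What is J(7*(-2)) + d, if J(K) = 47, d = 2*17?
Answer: 81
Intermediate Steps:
d = 34
J(7*(-2)) + d = 47 + 34 = 81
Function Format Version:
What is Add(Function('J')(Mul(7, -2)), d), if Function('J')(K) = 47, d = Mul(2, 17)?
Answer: 81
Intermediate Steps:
d = 34
Add(Function('J')(Mul(7, -2)), d) = Add(47, 34) = 81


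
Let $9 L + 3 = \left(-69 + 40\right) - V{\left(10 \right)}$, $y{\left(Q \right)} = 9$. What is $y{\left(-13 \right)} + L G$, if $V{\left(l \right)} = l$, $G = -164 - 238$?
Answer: $1885$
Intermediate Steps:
$G = -402$
$L = - \frac{14}{3}$ ($L = - \frac{1}{3} + \frac{\left(-69 + 40\right) - 10}{9} = - \frac{1}{3} + \frac{-29 - 10}{9} = - \frac{1}{3} + \frac{1}{9} \left(-39\right) = - \frac{1}{3} - \frac{13}{3} = - \frac{14}{3} \approx -4.6667$)
$y{\left(-13 \right)} + L G = 9 - -1876 = 9 + 1876 = 1885$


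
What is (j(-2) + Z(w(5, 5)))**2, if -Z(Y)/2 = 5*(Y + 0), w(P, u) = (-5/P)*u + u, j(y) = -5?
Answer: 25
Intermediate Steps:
w(P, u) = u - 5*u/P (w(P, u) = -5*u/P + u = u - 5*u/P)
Z(Y) = -10*Y (Z(Y) = -10*(Y + 0) = -10*Y)
(j(-2) + Z(w(5, 5)))**2 = (-5 - 50*(-5 + 5)/5)**2 = (-5 - 50*0/5)**2 = (-5 - 10*0)**2 = (-5 + 0)**2 = (-5)**2 = 25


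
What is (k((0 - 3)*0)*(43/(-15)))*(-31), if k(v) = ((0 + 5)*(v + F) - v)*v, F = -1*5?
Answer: 0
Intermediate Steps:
F = -5
k(v) = v*(-25 + 4*v) (k(v) = ((0 + 5)*(v - 5) - v)*v = (5*(-5 + v) - v)*v = ((-25 + 5*v) - v)*v = (-25 + 4*v)*v = v*(-25 + 4*v))
(k((0 - 3)*0)*(43/(-15)))*(-31) = ((((0 - 3)*0)*(-25 + 4*((0 - 3)*0)))*(43/(-15)))*(-31) = (((-3*0)*(-25 + 4*(-3*0)))*(43*(-1/15)))*(-31) = ((0*(-25 + 4*0))*(-43/15))*(-31) = ((0*(-25 + 0))*(-43/15))*(-31) = ((0*(-25))*(-43/15))*(-31) = (0*(-43/15))*(-31) = 0*(-31) = 0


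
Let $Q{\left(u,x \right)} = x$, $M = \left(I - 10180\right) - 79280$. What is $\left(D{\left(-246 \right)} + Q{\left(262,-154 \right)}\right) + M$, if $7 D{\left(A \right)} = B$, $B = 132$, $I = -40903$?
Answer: $- \frac{913487}{7} \approx -1.305 \cdot 10^{5}$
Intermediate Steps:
$D{\left(A \right)} = \frac{132}{7}$ ($D{\left(A \right)} = \frac{1}{7} \cdot 132 = \frac{132}{7}$)
$M = -130363$ ($M = \left(-40903 - 10180\right) - 79280 = -51083 - 79280 = -130363$)
$\left(D{\left(-246 \right)} + Q{\left(262,-154 \right)}\right) + M = \left(\frac{132}{7} - 154\right) - 130363 = - \frac{946}{7} - 130363 = - \frac{913487}{7}$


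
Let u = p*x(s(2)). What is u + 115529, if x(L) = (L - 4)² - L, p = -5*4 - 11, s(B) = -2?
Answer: 114351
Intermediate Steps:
p = -31 (p = -20 - 11 = -31)
x(L) = (-4 + L)² - L
u = -1178 (u = -31*((-4 - 2)² - 1*(-2)) = -31*((-6)² + 2) = -31*(36 + 2) = -31*38 = -1178)
u + 115529 = -1178 + 115529 = 114351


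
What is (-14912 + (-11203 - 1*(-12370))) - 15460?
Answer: -29205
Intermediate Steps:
(-14912 + (-11203 - 1*(-12370))) - 15460 = (-14912 + (-11203 + 12370)) - 15460 = (-14912 + 1167) - 15460 = -13745 - 15460 = -29205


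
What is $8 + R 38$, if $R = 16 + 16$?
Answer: $1224$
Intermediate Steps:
$R = 32$
$8 + R 38 = 8 + 32 \cdot 38 = 8 + 1216 = 1224$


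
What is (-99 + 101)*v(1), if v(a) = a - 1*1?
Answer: 0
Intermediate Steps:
v(a) = -1 + a (v(a) = a - 1 = -1 + a)
(-99 + 101)*v(1) = (-99 + 101)*(-1 + 1) = 2*0 = 0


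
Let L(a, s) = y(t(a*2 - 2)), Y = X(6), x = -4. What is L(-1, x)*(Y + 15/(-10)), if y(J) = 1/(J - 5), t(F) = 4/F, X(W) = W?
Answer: -3/4 ≈ -0.75000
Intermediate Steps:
y(J) = 1/(-5 + J)
Y = 6
L(a, s) = 1/(-5 + 4/(-2 + 2*a)) (L(a, s) = 1/(-5 + 4/(a*2 - 2)) = 1/(-5 + 4/(2*a - 2)) = 1/(-5 + 4/(-2 + 2*a)))
L(-1, x)*(Y + 15/(-10)) = ((1 - 1*(-1))/(-7 + 5*(-1)))*(6 + 15/(-10)) = ((1 + 1)/(-7 - 5))*(6 + 15*(-1/10)) = (2/(-12))*(6 - 3/2) = -1/12*2*(9/2) = -1/6*9/2 = -3/4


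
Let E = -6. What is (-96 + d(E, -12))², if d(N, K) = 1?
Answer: 9025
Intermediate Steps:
(-96 + d(E, -12))² = (-96 + 1)² = (-95)² = 9025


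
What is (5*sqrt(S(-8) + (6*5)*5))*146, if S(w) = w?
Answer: 730*sqrt(142) ≈ 8699.0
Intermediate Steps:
(5*sqrt(S(-8) + (6*5)*5))*146 = (5*sqrt(-8 + (6*5)*5))*146 = (5*sqrt(-8 + 30*5))*146 = (5*sqrt(-8 + 150))*146 = (5*sqrt(142))*146 = 730*sqrt(142)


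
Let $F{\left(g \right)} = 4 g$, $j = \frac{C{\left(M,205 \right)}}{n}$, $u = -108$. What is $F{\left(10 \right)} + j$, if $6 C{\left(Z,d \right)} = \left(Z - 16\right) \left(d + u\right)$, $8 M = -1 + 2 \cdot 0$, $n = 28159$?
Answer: $\frac{18017589}{450544} \approx 39.991$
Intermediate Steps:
$M = - \frac{1}{8}$ ($M = \frac{-1 + 2 \cdot 0}{8} = \frac{-1 + 0}{8} = \frac{1}{8} \left(-1\right) = - \frac{1}{8} \approx -0.125$)
$C{\left(Z,d \right)} = \frac{\left(-108 + d\right) \left(-16 + Z\right)}{6}$ ($C{\left(Z,d \right)} = \frac{\left(Z - 16\right) \left(d - 108\right)}{6} = \frac{\left(-16 + Z\right) \left(-108 + d\right)}{6} = \frac{\left(-108 + d\right) \left(-16 + Z\right)}{6}$)
$j = - \frac{4171}{450544}$ ($j = \frac{288 - - \frac{9}{4} - \frac{1640}{3} + \frac{1}{6} \left(- \frac{1}{8}\right) 205}{28159} = \left(288 + \frac{9}{4} - \frac{1640}{3} - \frac{205}{48}\right) \frac{1}{28159} = \left(- \frac{4171}{16}\right) \frac{1}{28159} = - \frac{4171}{450544} \approx -0.0092577$)
$F{\left(10 \right)} + j = 4 \cdot 10 - \frac{4171}{450544} = 40 - \frac{4171}{450544} = \frac{18017589}{450544}$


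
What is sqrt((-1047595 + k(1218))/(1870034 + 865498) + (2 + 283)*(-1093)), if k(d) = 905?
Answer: 5*I*sqrt(287782337290442)/151974 ≈ 558.13*I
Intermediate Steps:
sqrt((-1047595 + k(1218))/(1870034 + 865498) + (2 + 283)*(-1093)) = sqrt((-1047595 + 905)/(1870034 + 865498) + (2 + 283)*(-1093)) = sqrt(-1046690/2735532 + 285*(-1093)) = sqrt(-1046690*1/2735532 - 311505) = sqrt(-523345/1367766 - 311505) = sqrt(-426066471175/1367766) = 5*I*sqrt(287782337290442)/151974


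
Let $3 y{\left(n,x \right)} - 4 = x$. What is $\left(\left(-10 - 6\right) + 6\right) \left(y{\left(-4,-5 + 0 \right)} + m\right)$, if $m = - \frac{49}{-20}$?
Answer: $- \frac{127}{6} \approx -21.167$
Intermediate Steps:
$y{\left(n,x \right)} = \frac{4}{3} + \frac{x}{3}$
$m = \frac{49}{20}$ ($m = \left(-49\right) \left(- \frac{1}{20}\right) = \frac{49}{20} \approx 2.45$)
$\left(\left(-10 - 6\right) + 6\right) \left(y{\left(-4,-5 + 0 \right)} + m\right) = \left(\left(-10 - 6\right) + 6\right) \left(\left(\frac{4}{3} + \frac{-5 + 0}{3}\right) + \frac{49}{20}\right) = \left(-16 + 6\right) \left(\left(\frac{4}{3} + \frac{1}{3} \left(-5\right)\right) + \frac{49}{20}\right) = - 10 \left(\left(\frac{4}{3} - \frac{5}{3}\right) + \frac{49}{20}\right) = - 10 \left(- \frac{1}{3} + \frac{49}{20}\right) = \left(-10\right) \frac{127}{60} = - \frac{127}{6}$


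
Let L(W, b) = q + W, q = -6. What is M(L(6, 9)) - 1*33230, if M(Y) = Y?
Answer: -33230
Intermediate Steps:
L(W, b) = -6 + W
M(L(6, 9)) - 1*33230 = (-6 + 6) - 1*33230 = 0 - 33230 = -33230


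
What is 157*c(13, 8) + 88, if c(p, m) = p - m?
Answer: 873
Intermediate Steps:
157*c(13, 8) + 88 = 157*(13 - 1*8) + 88 = 157*(13 - 8) + 88 = 157*5 + 88 = 785 + 88 = 873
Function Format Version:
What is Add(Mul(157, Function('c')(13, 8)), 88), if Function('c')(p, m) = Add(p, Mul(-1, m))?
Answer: 873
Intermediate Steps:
Add(Mul(157, Function('c')(13, 8)), 88) = Add(Mul(157, Add(13, Mul(-1, 8))), 88) = Add(Mul(157, Add(13, -8)), 88) = Add(Mul(157, 5), 88) = Add(785, 88) = 873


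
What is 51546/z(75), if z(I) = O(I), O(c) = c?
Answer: 17182/25 ≈ 687.28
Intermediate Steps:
z(I) = I
51546/z(75) = 51546/75 = 51546*(1/75) = 17182/25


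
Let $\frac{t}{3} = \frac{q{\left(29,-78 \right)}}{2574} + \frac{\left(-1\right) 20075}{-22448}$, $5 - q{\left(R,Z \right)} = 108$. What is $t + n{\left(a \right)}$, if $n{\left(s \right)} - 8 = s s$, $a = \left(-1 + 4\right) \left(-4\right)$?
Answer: $\frac{1488469637}{9630192} \approx 154.56$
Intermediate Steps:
$q{\left(R,Z \right)} = -103$ ($q{\left(R,Z \right)} = 5 - 108 = -103$)
$a = -12$ ($a = 3 \left(-4\right) = -12$)
$n{\left(s \right)} = 8 + s^{2}$ ($n{\left(s \right)} = 8 + s s = 8 + s^{2}$)
$t = \frac{24680453}{9630192}$ ($t = 3 \left(- \frac{103}{2574} + \frac{\left(-1\right) 20075}{-22448}\right) = 3 \left(\left(-103\right) \frac{1}{2574} - - \frac{20075}{22448}\right) = 3 \left(- \frac{103}{2574} + \frac{20075}{22448}\right) = 3 \cdot \frac{24680453}{28890576} = \frac{24680453}{9630192} \approx 2.5628$)
$t + n{\left(a \right)} = \frac{24680453}{9630192} + \left(8 + \left(-12\right)^{2}\right) = \frac{24680453}{9630192} + \left(8 + 144\right) = \frac{24680453}{9630192} + 152 = \frac{1488469637}{9630192}$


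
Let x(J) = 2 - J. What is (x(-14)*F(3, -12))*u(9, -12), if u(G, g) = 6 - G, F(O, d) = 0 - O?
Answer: 144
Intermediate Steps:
F(O, d) = -O
(x(-14)*F(3, -12))*u(9, -12) = ((2 - 1*(-14))*(-1*3))*(6 - 1*9) = ((2 + 14)*(-3))*(6 - 9) = (16*(-3))*(-3) = -48*(-3) = 144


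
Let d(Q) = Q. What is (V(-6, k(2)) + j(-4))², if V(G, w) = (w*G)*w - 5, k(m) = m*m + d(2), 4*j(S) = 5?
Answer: 772641/16 ≈ 48290.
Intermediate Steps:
j(S) = 5/4 (j(S) = (¼)*5 = 5/4)
k(m) = 2 + m² (k(m) = m*m + 2 = m² + 2 = 2 + m²)
V(G, w) = -5 + G*w² (V(G, w) = (G*w)*w - 5 = G*w² - 5 = -5 + G*w²)
(V(-6, k(2)) + j(-4))² = ((-5 - 6*(2 + 2²)²) + 5/4)² = ((-5 - 6*(2 + 4)²) + 5/4)² = ((-5 - 6*6²) + 5/4)² = ((-5 - 6*36) + 5/4)² = ((-5 - 216) + 5/4)² = (-221 + 5/4)² = (-879/4)² = 772641/16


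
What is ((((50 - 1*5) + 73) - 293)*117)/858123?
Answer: -325/13621 ≈ -0.023860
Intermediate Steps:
((((50 - 1*5) + 73) - 293)*117)/858123 = ((((50 - 5) + 73) - 293)*117)*(1/858123) = (((45 + 73) - 293)*117)*(1/858123) = ((118 - 293)*117)*(1/858123) = -175*117*(1/858123) = -20475*1/858123 = -325/13621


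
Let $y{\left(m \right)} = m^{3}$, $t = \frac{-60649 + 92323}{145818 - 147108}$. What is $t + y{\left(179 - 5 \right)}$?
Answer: $\frac{1132619881}{215} \approx 5.268 \cdot 10^{6}$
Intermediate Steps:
$t = - \frac{5279}{215}$ ($t = \frac{31674}{-1290} = 31674 \left(- \frac{1}{1290}\right) = - \frac{5279}{215} \approx -24.553$)
$t + y{\left(179 - 5 \right)} = - \frac{5279}{215} + \left(179 - 5\right)^{3} = - \frac{5279}{215} + 174^{3} = - \frac{5279}{215} + 5268024 = \frac{1132619881}{215}$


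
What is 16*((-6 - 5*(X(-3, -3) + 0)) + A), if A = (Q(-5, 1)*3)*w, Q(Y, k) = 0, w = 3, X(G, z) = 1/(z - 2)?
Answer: -80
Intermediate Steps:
X(G, z) = 1/(-2 + z)
A = 0 (A = (0*3)*3 = 0*3 = 0)
16*((-6 - 5*(X(-3, -3) + 0)) + A) = 16*((-6 - 5*(1/(-2 - 3) + 0)) + 0) = 16*((-6 - 5*(1/(-5) + 0)) + 0) = 16*((-6 - 5*(-⅕ + 0)) + 0) = 16*((-6 - 5*(-⅕)) + 0) = 16*((-6 + 1) + 0) = 16*(-5 + 0) = 16*(-5) = -80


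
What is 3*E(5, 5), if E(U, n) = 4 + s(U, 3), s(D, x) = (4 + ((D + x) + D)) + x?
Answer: 72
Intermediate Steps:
s(D, x) = 4 + 2*D + 2*x (s(D, x) = (4 + (x + 2*D)) + x = (4 + x + 2*D) + x = 4 + 2*D + 2*x)
E(U, n) = 14 + 2*U (E(U, n) = 4 + (4 + 2*U + 2*3) = 4 + (4 + 2*U + 6) = 4 + (10 + 2*U) = 14 + 2*U)
3*E(5, 5) = 3*(14 + 2*5) = 3*(14 + 10) = 3*24 = 72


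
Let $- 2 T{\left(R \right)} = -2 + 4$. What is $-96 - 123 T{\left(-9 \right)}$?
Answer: $27$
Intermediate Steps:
$T{\left(R \right)} = -1$ ($T{\left(R \right)} = - \frac{-2 + 4}{2} = \left(- \frac{1}{2}\right) 2 = -1$)
$-96 - 123 T{\left(-9 \right)} = -96 - -123 = -96 + 123 = 27$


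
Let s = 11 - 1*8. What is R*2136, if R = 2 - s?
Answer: -2136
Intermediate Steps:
s = 3 (s = 11 - 8 = 3)
R = -1 (R = 2 - 1*3 = 2 - 3 = -1)
R*2136 = -1*2136 = -2136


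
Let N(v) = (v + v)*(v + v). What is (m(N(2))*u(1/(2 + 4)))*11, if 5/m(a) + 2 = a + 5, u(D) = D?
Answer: 55/114 ≈ 0.48246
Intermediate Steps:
N(v) = 4*v² (N(v) = (2*v)*(2*v) = 4*v²)
m(a) = 5/(3 + a) (m(a) = 5/(-2 + (a + 5)) = 5/(-2 + (5 + a)) = 5/(3 + a))
(m(N(2))*u(1/(2 + 4)))*11 = ((5/(3 + 4*2²))/(2 + 4))*11 = ((5/(3 + 4*4))/6)*11 = ((5/(3 + 16))*(⅙))*11 = ((5/19)*(⅙))*11 = (5/114)*11 = 55/114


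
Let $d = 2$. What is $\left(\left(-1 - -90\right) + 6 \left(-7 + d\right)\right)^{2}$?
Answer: $3481$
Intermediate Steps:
$\left(\left(-1 - -90\right) + 6 \left(-7 + d\right)\right)^{2} = \left(\left(-1 - -90\right) + 6 \left(-7 + 2\right)\right)^{2} = \left(\left(-1 + 90\right) + 6 \left(-5\right)\right)^{2} = \left(89 - 30\right)^{2} = 59^{2} = 3481$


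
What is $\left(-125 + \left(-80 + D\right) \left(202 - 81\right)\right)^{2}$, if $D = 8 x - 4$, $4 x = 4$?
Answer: $86881041$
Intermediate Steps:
$x = 1$ ($x = \frac{1}{4} \cdot 4 = 1$)
$D = 4$ ($D = 8 \cdot 1 - 4 = 8 - 4 = 4$)
$\left(-125 + \left(-80 + D\right) \left(202 - 81\right)\right)^{2} = \left(-125 + \left(-80 + 4\right) \left(202 - 81\right)\right)^{2} = \left(-125 - 9196\right)^{2} = \left(-9321\right)^{2} = 86881041$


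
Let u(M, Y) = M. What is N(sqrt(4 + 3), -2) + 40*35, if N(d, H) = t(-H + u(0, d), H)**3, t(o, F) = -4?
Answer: 1336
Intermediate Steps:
N(d, H) = -64 (N(d, H) = (-4)**3 = -64)
N(sqrt(4 + 3), -2) + 40*35 = -64 + 40*35 = -64 + 1400 = 1336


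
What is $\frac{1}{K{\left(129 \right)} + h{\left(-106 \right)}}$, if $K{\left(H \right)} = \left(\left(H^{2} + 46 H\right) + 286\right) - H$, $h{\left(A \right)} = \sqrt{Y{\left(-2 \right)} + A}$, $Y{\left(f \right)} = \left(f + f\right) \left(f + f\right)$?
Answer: $\frac{11366}{258371957} - \frac{3 i \sqrt{10}}{516743914} \approx 4.3991 \cdot 10^{-5} - 1.8359 \cdot 10^{-8} i$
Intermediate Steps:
$Y{\left(f \right)} = 4 f^{2}$ ($Y{\left(f \right)} = 2 f 2 f = 4 f^{2}$)
$h{\left(A \right)} = \sqrt{16 + A}$ ($h{\left(A \right)} = \sqrt{4 \left(-2\right)^{2} + A} = \sqrt{4 \cdot 4 + A} = \sqrt{16 + A}$)
$K{\left(H \right)} = 286 + H^{2} + 45 H$ ($K{\left(H \right)} = \left(286 + H^{2} + 46 H\right) - H = 286 + H^{2} + 45 H$)
$\frac{1}{K{\left(129 \right)} + h{\left(-106 \right)}} = \frac{1}{\left(286 + 129^{2} + 45 \cdot 129\right) + \sqrt{16 - 106}} = \frac{1}{\left(286 + 16641 + 5805\right) + \sqrt{-90}} = \frac{1}{22732 + 3 i \sqrt{10}}$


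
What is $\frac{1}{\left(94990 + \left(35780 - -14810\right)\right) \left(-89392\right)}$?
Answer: $- \frac{1}{13013687360} \approx -7.6842 \cdot 10^{-11}$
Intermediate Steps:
$\frac{1}{\left(94990 + \left(35780 - -14810\right)\right) \left(-89392\right)} = \frac{1}{94990 + \left(35780 + 14810\right)} \left(- \frac{1}{89392}\right) = \frac{1}{94990 + 50590} \left(- \frac{1}{89392}\right) = \frac{1}{145580} \left(- \frac{1}{89392}\right) = - \frac{1}{13013687360}$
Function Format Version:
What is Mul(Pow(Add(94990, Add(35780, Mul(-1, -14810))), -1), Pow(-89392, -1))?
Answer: Rational(-1, 13013687360) ≈ -7.6842e-11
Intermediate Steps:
Mul(Pow(Add(94990, Add(35780, Mul(-1, -14810))), -1), Pow(-89392, -1)) = Mul(Pow(Add(94990, Add(35780, 14810)), -1), Rational(-1, 89392)) = Mul(Pow(Add(94990, 50590), -1), Rational(-1, 89392)) = Mul(Pow(145580, -1), Rational(-1, 89392)) = Mul(Rational(1, 145580), Rational(-1, 89392)) = Rational(-1, 13013687360)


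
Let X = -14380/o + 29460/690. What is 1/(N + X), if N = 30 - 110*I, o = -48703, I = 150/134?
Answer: -75051323/3763329798 ≈ -0.019943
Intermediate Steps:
I = 75/67 (I = 150*(1/134) = 75/67 ≈ 1.1194)
X = 48157086/1120169 (X = -14380/(-48703) + 29460/690 = -14380*(-1/48703) + 29460*(1/690) = 14380/48703 + 982/23 = 48157086/1120169 ≈ 42.991)
N = -6240/67 (N = 30 - 110*75/67 = 30 - 8250/67 = -6240/67 ≈ -93.134)
1/(N + X) = 1/(-6240/67 + 48157086/1120169) = 1/(-3763329798/75051323) = -75051323/3763329798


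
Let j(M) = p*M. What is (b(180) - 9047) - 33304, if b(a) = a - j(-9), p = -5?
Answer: -42216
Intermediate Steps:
j(M) = -5*M
b(a) = -45 + a (b(a) = a - (-5)*(-9) = a - 1*45 = a - 45 = -45 + a)
(b(180) - 9047) - 33304 = ((-45 + 180) - 9047) - 33304 = (135 - 9047) - 33304 = -8912 - 33304 = -42216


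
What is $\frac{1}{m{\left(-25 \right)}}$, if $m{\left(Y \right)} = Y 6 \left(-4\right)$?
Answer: $\frac{1}{600} \approx 0.0016667$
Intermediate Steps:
$m{\left(Y \right)} = - 24 Y$ ($m{\left(Y \right)} = 6 Y \left(-4\right) = - 24 Y$)
$\frac{1}{m{\left(-25 \right)}} = \frac{1}{\left(-24\right) \left(-25\right)} = \frac{1}{600}$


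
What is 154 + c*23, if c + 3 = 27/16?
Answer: 1981/16 ≈ 123.81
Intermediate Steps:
c = -21/16 (c = -3 + 27/16 = -21/16 ≈ -1.3125)
154 + c*23 = 154 - 21/16*23 = 154 - 483/16 = 1981/16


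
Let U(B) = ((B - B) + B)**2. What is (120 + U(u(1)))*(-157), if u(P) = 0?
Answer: -18840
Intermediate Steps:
U(B) = B**2 (U(B) = (0 + B)**2 = B**2)
(120 + U(u(1)))*(-157) = (120 + 0**2)*(-157) = (120 + 0)*(-157) = 120*(-157) = -18840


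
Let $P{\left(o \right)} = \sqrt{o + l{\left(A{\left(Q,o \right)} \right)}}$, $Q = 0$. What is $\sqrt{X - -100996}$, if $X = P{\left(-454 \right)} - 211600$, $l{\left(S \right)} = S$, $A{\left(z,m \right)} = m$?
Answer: $\sqrt{-110604 + 2 i \sqrt{227}} \approx 0.045 + 332.57 i$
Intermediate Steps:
$P{\left(o \right)} = \sqrt{2} \sqrt{o}$ ($P{\left(o \right)} = \sqrt{o + o} = \sqrt{2 o} = \sqrt{2} \sqrt{o}$)
$X = -211600 + 2 i \sqrt{227}$ ($X = \sqrt{2} \sqrt{-454} - 211600 = \sqrt{2} i \sqrt{454} - 211600 = 2 i \sqrt{227} - 211600 = -211600 + 2 i \sqrt{227} \approx -2.116 \cdot 10^{5} + 30.133 i$)
$\sqrt{X - -100996} = \sqrt{\left(-211600 + 2 i \sqrt{227}\right) - -100996} = \sqrt{\left(-211600 + 2 i \sqrt{227}\right) + 100996} = \sqrt{-110604 + 2 i \sqrt{227}}$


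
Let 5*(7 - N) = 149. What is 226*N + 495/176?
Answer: -411999/80 ≈ -5150.0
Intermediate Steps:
N = -114/5 (N = 7 - 1/5*149 = 7 - 149/5 = -114/5 ≈ -22.800)
226*N + 495/176 = 226*(-114/5) + 495/176 = -25764/5 + 495*(1/176) = -25764/5 + 45/16 = -411999/80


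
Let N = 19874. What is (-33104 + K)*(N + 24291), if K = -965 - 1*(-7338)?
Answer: -1180574615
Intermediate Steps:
K = 6373 (K = -965 + 7338 = 6373)
(-33104 + K)*(N + 24291) = (-33104 + 6373)*(19874 + 24291) = -26731*44165 = -1180574615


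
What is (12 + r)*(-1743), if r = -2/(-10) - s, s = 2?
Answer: -88893/5 ≈ -17779.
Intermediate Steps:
r = -9/5 (r = -2/(-10) - 1*2 = -2*(-⅒) - 2 = ⅕ - 2 = -9/5 ≈ -1.8000)
(12 + r)*(-1743) = (12 - 9/5)*(-1743) = (51/5)*(-1743) = -88893/5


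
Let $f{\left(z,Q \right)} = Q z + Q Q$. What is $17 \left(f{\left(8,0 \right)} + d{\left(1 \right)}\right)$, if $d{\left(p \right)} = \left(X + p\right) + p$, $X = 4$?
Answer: $102$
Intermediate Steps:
$f{\left(z,Q \right)} = Q^{2} + Q z$ ($f{\left(z,Q \right)} = Q z + Q^{2} = Q^{2} + Q z$)
$d{\left(p \right)} = 4 + 2 p$ ($d{\left(p \right)} = \left(4 + p\right) + p = 4 + 2 p$)
$17 \left(f{\left(8,0 \right)} + d{\left(1 \right)}\right) = 17 \left(0 \left(0 + 8\right) + \left(4 + 2 \cdot 1\right)\right) = 17 \left(0 \cdot 8 + \left(4 + 2\right)\right) = 17 \left(0 + 6\right) = 17 \cdot 6 = 102$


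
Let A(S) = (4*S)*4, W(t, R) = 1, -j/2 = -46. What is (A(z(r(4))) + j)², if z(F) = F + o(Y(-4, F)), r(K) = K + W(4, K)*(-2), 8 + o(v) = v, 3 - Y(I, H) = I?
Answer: 11664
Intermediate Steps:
j = 92 (j = -2*(-46) = 92)
Y(I, H) = 3 - I
o(v) = -8 + v
r(K) = -2 + K (r(K) = K + 1*(-2) = K - 2 = -2 + K)
z(F) = -1 + F (z(F) = F + (-8 + (3 - 1*(-4))) = F + (-8 + (3 + 4)) = F + (-8 + 7) = F - 1 = -1 + F)
A(S) = 16*S
(A(z(r(4))) + j)² = (16*(-1 + (-2 + 4)) + 92)² = (16*(-1 + 2) + 92)² = (16*1 + 92)² = (16 + 92)² = 108² = 11664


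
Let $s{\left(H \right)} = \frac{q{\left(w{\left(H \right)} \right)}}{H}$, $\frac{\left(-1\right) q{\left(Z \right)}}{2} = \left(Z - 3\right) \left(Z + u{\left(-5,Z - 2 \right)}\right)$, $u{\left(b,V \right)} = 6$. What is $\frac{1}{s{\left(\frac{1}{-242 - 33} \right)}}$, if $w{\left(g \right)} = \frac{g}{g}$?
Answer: $- \frac{1}{7700} \approx -0.00012987$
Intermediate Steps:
$w{\left(g \right)} = 1$
$q{\left(Z \right)} = - 2 \left(-3 + Z\right) \left(6 + Z\right)$ ($q{\left(Z \right)} = - 2 \left(Z - 3\right) \left(Z + 6\right) = - 2 \left(-3 + Z\right) \left(6 + Z\right)$)
$s{\left(H \right)} = \frac{28}{H}$ ($s{\left(H \right)} = \frac{36 - 6 - 2 \cdot 1^{2}}{H} = \frac{36 - 6 - 2}{H} = \frac{28}{H}$)
$\frac{1}{s{\left(\frac{1}{-242 - 33} \right)}} = \frac{1}{28 \frac{1}{\frac{1}{-242 - 33}}} = \frac{1}{28 \frac{1}{\frac{1}{-275}}} = \frac{1}{28 \frac{1}{- \frac{1}{275}}} = \frac{1}{28 \left(-275\right)} = \frac{1}{-7700} = - \frac{1}{7700}$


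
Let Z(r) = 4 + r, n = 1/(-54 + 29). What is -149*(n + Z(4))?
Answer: -29651/25 ≈ -1186.0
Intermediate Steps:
n = -1/25 (n = 1/(-25) = -1/25 ≈ -0.040000)
-149*(n + Z(4)) = -149*(-1/25 + (4 + 4)) = -149*(-1/25 + 8) = -149*199/25 = -29651/25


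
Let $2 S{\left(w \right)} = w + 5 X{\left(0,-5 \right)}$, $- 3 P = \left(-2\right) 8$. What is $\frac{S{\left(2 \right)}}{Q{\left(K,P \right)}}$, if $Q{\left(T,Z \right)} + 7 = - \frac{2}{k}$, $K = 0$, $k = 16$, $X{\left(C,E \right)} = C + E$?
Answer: $\frac{92}{57} \approx 1.614$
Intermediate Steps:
$P = \frac{16}{3}$ ($P = - \frac{\left(-2\right) 8}{3} = \left(- \frac{1}{3}\right) \left(-16\right) = \frac{16}{3} \approx 5.3333$)
$Q{\left(T,Z \right)} = - \frac{57}{8}$ ($Q{\left(T,Z \right)} = -7 - \frac{2}{16} = -7 - \frac{1}{8} = - \frac{57}{8}$)
$S{\left(w \right)} = - \frac{25}{2} + \frac{w}{2}$ ($S{\left(w \right)} = \frac{w + 5 \left(0 - 5\right)}{2} = \frac{w + 5 \left(-5\right)}{2} = \frac{w - 25}{2} = \frac{-25 + w}{2} = - \frac{25}{2} + \frac{w}{2}$)
$\frac{S{\left(2 \right)}}{Q{\left(K,P \right)}} = \frac{- \frac{25}{2} + \frac{1}{2} \cdot 2}{- \frac{57}{8}} = \left(- \frac{25}{2} + 1\right) \left(- \frac{8}{57}\right) = \left(- \frac{23}{2}\right) \left(- \frac{8}{57}\right) = \frac{92}{57}$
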